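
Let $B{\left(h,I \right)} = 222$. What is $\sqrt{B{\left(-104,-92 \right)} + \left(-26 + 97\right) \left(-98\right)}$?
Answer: $4 i \sqrt{421} \approx 82.073 i$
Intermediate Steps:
$\sqrt{B{\left(-104,-92 \right)} + \left(-26 + 97\right) \left(-98\right)} = \sqrt{222 + \left(-26 + 97\right) \left(-98\right)} = \sqrt{222 + 71 \left(-98\right)} = \sqrt{222 - 6958} = \sqrt{-6736} = 4 i \sqrt{421}$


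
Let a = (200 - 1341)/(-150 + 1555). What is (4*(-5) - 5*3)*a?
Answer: 7987/281 ≈ 28.423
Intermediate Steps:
a = -1141/1405 ≈ -0.81210
(4*(-5) - 5*3)*a = (4*(-5) - 5*3)*(-1141/1405) = (-20 - 15)*(-1141/1405) = -35*(-1141/1405) = 7987/281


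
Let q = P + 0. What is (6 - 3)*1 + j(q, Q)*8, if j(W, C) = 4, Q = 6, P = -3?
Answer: 35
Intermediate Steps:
q = -3 (q = -3 + 0 = -3)
(6 - 3)*1 + j(q, Q)*8 = (6 - 3)*1 + 4*8 = 3*1 + 32 = 3 + 32 = 35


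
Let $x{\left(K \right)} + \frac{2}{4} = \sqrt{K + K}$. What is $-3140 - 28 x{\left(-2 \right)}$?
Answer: $-3126 - 56 i \approx -3126.0 - 56.0 i$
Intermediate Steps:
$x{\left(K \right)} = - \frac{1}{2} + \sqrt{2} \sqrt{K}$ ($x{\left(K \right)} = - \frac{1}{2} + \sqrt{K + K} = - \frac{1}{2} + \sqrt{2 K} = - \frac{1}{2} + \sqrt{2} \sqrt{K}$)
$-3140 - 28 x{\left(-2 \right)} = -3140 - 28 \left(- \frac{1}{2} + \sqrt{2} \sqrt{-2}\right) = -3140 - 28 \left(- \frac{1}{2} + \sqrt{2} i \sqrt{2}\right) = -3140 - 28 \left(- \frac{1}{2} + 2 i\right) = -3140 - \left(-14 + 56 i\right) = -3140 + \left(14 - 56 i\right) = -3126 - 56 i$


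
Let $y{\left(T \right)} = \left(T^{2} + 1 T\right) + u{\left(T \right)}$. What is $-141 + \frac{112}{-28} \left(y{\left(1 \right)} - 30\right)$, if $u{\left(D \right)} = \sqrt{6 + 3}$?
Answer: $-41$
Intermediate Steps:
$u{\left(D \right)} = 3$ ($u{\left(D \right)} = \sqrt{9} = 3$)
$y{\left(T \right)} = 3 + T + T^{2}$ ($y{\left(T \right)} = \left(T^{2} + 1 T\right) + 3 = \left(T^{2} + T\right) + 3 = \left(T + T^{2}\right) + 3 = 3 + T + T^{2}$)
$-141 + \frac{112}{-28} \left(y{\left(1 \right)} - 30\right) = -141 + \frac{112}{-28} \left(\left(3 + 1 + 1^{2}\right) - 30\right) = -141 + 112 \left(- \frac{1}{28}\right) \left(\left(3 + 1 + 1\right) - 30\right) = -141 - 4 \left(5 - 30\right) = -141 - -100 = -141 + 100 = -41$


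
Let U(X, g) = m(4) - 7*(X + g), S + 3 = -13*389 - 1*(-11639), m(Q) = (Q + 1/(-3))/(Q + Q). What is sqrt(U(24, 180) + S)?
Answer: sqrt(741810)/12 ≈ 71.774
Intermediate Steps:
m(Q) = (-1/3 + Q)/(2*Q) (m(Q) = (Q - 1/3)/((2*Q)) = (-1/3 + Q)*(1/(2*Q)) = (-1/3 + Q)/(2*Q))
S = 6579 (S = -3 + (-13*389 - 1*(-11639)) = -3 + (-5057 + 11639) = -3 + 6582 = 6579)
U(X, g) = 11/24 - 7*X - 7*g (U(X, g) = (1/6)*(-1 + 3*4)/4 - 7*(X + g) = (1/6)*(1/4)*(-1 + 12) + (-7*X - 7*g) = (1/6)*(1/4)*11 + (-7*X - 7*g) = 11/24 + (-7*X - 7*g) = 11/24 - 7*X - 7*g)
sqrt(U(24, 180) + S) = sqrt((11/24 - 7*24 - 7*180) + 6579) = sqrt((11/24 - 168 - 1260) + 6579) = sqrt(-34261/24 + 6579) = sqrt(123635/24) = sqrt(741810)/12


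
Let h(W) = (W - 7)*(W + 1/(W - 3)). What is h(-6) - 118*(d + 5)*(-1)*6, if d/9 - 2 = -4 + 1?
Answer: -24773/9 ≈ -2752.6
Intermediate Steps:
d = -9 (d = 18 + 9*(-4 + 1) = 18 + 9*(-3) = 18 - 27 = -9)
h(W) = (-7 + W)*(W + 1/(-3 + W))
h(-6) - 118*(d + 5)*(-1)*6 = (-7 + (-6)**3 - 10*(-6)**2 + 22*(-6))/(-3 - 6) - 118*(-9 + 5)*(-1)*6 = (-7 - 216 - 10*36 - 132)/(-9) - 118*(-4*(-1))*6 = -(-7 - 216 - 360 - 132)/9 - 472*6 = -1/9*(-715) - 118*24 = 715/9 - 2832 = -24773/9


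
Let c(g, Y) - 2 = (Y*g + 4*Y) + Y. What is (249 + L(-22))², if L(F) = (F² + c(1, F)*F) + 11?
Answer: 12988816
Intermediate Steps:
c(g, Y) = 2 + 5*Y + Y*g (c(g, Y) = 2 + ((Y*g + 4*Y) + Y) = 2 + ((4*Y + Y*g) + Y) = 2 + (5*Y + Y*g) = 2 + 5*Y + Y*g)
L(F) = 11 + F² + F*(2 + 6*F) (L(F) = (F² + (2 + 5*F + F*1)*F) + 11 = (F² + (2 + 5*F + F)*F) + 11 = (F² + (2 + 6*F)*F) + 11 = (F² + F*(2 + 6*F)) + 11 = 11 + F² + F*(2 + 6*F))
(249 + L(-22))² = (249 + (11 + 2*(-22) + 7*(-22)²))² = (249 + (11 - 44 + 7*484))² = (249 + (11 - 44 + 3388))² = (249 + 3355)² = 3604² = 12988816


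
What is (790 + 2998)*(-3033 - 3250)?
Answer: -23800004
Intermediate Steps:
(790 + 2998)*(-3033 - 3250) = 3788*(-6283) = -23800004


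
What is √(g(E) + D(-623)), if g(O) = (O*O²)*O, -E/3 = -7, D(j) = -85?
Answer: 2*√48599 ≈ 440.90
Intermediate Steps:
E = 21 (E = -3*(-7) = 21)
g(O) = O⁴ (g(O) = O³*O = O⁴)
√(g(E) + D(-623)) = √(21⁴ - 85) = √(194481 - 85) = √194396 = 2*√48599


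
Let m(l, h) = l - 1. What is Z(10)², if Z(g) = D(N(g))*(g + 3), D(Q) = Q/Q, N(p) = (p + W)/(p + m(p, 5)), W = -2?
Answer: 169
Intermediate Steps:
m(l, h) = -1 + l
N(p) = (-2 + p)/(-1 + 2*p) (N(p) = (p - 2)/(p + (-1 + p)) = (-2 + p)/(-1 + 2*p))
D(Q) = 1
Z(g) = 3 + g (Z(g) = 1*(g + 3) = 1*(3 + g) = 3 + g)
Z(10)² = (3 + 10)² = 13² = 169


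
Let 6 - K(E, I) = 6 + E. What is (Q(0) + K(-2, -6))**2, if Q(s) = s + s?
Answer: 4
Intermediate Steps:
K(E, I) = -E (K(E, I) = 6 - (6 + E) = 6 + (-6 - E) = -E)
Q(s) = 2*s
(Q(0) + K(-2, -6))**2 = (2*0 - 1*(-2))**2 = (0 + 2)**2 = 2**2 = 4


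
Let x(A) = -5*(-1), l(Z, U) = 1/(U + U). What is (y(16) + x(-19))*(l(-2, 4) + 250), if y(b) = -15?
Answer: -10005/4 ≈ -2501.3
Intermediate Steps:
l(Z, U) = 1/(2*U)
x(A) = 5
(y(16) + x(-19))*(l(-2, 4) + 250) = (-15 + 5)*((½)/4 + 250) = -10*((½)*(¼) + 250) = -10*(⅛ + 250) = -10*2001/8 = -10005/4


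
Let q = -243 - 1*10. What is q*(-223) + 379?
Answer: 56798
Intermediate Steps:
q = -253 (q = -243 - 10 = -253)
q*(-223) + 379 = -253*(-223) + 379 = 56419 + 379 = 56798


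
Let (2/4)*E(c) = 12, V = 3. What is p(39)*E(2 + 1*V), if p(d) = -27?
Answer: -648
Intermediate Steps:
E(c) = 24 (E(c) = 2*12 = 24)
p(39)*E(2 + 1*V) = -27*24 = -648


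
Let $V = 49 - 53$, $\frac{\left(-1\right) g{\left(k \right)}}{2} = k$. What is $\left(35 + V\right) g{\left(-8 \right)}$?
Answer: $496$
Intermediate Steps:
$g{\left(k \right)} = - 2 k$
$V = -4$ ($V = 49 - 53 = -4$)
$\left(35 + V\right) g{\left(-8 \right)} = \left(35 - 4\right) \left(\left(-2\right) \left(-8\right)\right) = 31 \cdot 16 = 496$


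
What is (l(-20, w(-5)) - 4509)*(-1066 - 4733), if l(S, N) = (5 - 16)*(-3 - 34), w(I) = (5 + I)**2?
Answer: 23787498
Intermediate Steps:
l(S, N) = 407 (l(S, N) = -11*(-37) = 407)
(l(-20, w(-5)) - 4509)*(-1066 - 4733) = (407 - 4509)*(-1066 - 4733) = -4102*(-5799) = 23787498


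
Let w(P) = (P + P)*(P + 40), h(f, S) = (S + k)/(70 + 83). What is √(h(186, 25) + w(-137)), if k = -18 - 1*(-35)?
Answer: 2*√17282523/51 ≈ 163.03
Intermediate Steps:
k = 17 (k = -18 + 35 = 17)
h(f, S) = ⅑ + S/153 (h(f, S) = (S + 17)/(70 + 83) = (17 + S)/153 = (17 + S)*(1/153) = ⅑ + S/153)
w(P) = 2*P*(40 + P) (w(P) = (2*P)*(40 + P) = 2*P*(40 + P))
√(h(186, 25) + w(-137)) = √((⅑ + (1/153)*25) + 2*(-137)*(40 - 137)) = √((⅑ + 25/153) + 2*(-137)*(-97)) = √(14/51 + 26578) = √(1355492/51) = 2*√17282523/51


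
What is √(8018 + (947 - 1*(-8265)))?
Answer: √17230 ≈ 131.26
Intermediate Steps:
√(8018 + (947 - 1*(-8265))) = √(8018 + (947 + 8265)) = √(8018 + 9212) = √17230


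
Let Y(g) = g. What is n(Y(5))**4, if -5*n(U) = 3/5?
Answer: 81/390625 ≈ 0.00020736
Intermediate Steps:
n(U) = -3/25 (n(U) = -3/(5*5) = -1/5*3/5 = -3/25)
n(Y(5))**4 = (-3/25)**4 = 81/390625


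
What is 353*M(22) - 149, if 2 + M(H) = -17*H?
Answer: -132877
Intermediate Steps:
M(H) = -2 - 17*H
353*M(22) - 149 = 353*(-2 - 17*22) - 149 = 353*(-2 - 374) - 149 = 353*(-376) - 149 = -132728 - 149 = -132877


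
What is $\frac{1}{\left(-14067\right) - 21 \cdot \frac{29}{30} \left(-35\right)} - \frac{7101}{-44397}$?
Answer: $\frac{15771474457}{98606758131} \approx 0.15994$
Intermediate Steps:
$\frac{1}{\left(-14067\right) - 21 \cdot \frac{29}{30} \left(-35\right)} - \frac{7101}{-44397} = - \frac{1}{14067 - 21 \cdot 29 \cdot \frac{1}{30} \left(-35\right)} - - \frac{789}{4933} = - \frac{1}{14067 \left(-21\right) \frac{29}{30} \left(-35\right)} + \frac{789}{4933} = - \frac{1}{14067 \left(\left(- \frac{203}{10}\right) \left(-35\right)\right)} + \frac{789}{4933} = - \frac{1}{14067 \cdot \frac{1421}{2}} + \frac{789}{4933} = \left(- \frac{1}{14067}\right) \frac{2}{1421} + \frac{789}{4933} = - \frac{2}{19989207} + \frac{789}{4933} = \frac{15771474457}{98606758131}$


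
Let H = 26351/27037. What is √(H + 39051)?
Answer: √28546968810806/27037 ≈ 197.62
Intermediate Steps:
H = 26351/27037 (H = 26351*(1/27037) = 26351/27037 ≈ 0.97463)
√(H + 39051) = √(26351/27037 + 39051) = √(1055848238/27037) = √28546968810806/27037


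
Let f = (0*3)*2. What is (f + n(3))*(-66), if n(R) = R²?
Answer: -594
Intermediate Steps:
f = 0 (f = 0*2 = 0)
(f + n(3))*(-66) = (0 + 3²)*(-66) = (0 + 9)*(-66) = 9*(-66) = -594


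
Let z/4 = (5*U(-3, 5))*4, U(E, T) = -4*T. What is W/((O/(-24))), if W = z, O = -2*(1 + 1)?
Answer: -9600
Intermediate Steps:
O = -4 (O = -2*2 = -4)
z = -1600 (z = 4*((5*(-4*5))*4) = 4*((5*(-20))*4) = 4*(-100*4) = 4*(-400) = -1600)
W = -1600
W/((O/(-24))) = -1600/((-4/(-24))) = -1600/((-4*(-1/24))) = -1600/1/6 = -1600*6 = -9600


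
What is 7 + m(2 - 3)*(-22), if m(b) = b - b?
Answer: 7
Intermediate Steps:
m(b) = 0
7 + m(2 - 3)*(-22) = 7 + 0*(-22) = 7 + 0 = 7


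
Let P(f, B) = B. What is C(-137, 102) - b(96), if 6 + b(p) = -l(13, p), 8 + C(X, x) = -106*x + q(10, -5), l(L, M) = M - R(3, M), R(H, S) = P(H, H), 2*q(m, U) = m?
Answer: -10716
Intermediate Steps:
q(m, U) = m/2
R(H, S) = H
l(L, M) = -3 + M (l(L, M) = M - 1*3 = M - 3 = -3 + M)
C(X, x) = -3 - 106*x (C(X, x) = -8 + (-106*x + (½)*10) = -8 + (-106*x + 5) = -8 + (5 - 106*x) = -3 - 106*x)
b(p) = -3 - p (b(p) = -6 - (-3 + p) = -6 + (3 - p) = -3 - p)
C(-137, 102) - b(96) = (-3 - 106*102) - (-3 - 1*96) = (-3 - 10812) - (-3 - 96) = -10815 - 1*(-99) = -10815 + 99 = -10716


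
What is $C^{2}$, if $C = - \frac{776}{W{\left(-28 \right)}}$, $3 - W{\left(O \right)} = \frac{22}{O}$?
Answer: $\frac{118026496}{2809} \approx 42017.0$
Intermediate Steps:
$W{\left(O \right)} = 3 - \frac{22}{O}$
$C = - \frac{10864}{53}$ ($C = - \frac{776}{3 - \frac{22}{-28}} = - \frac{776}{3 - - \frac{11}{14}} = - \frac{776}{3 + \frac{11}{14}} = - \frac{776}{\frac{53}{14}} = \left(-776\right) \frac{14}{53} = - \frac{10864}{53} \approx -204.98$)
$C^{2} = \left(- \frac{10864}{53}\right)^{2} = \frac{118026496}{2809}$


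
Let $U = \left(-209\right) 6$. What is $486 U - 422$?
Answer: $-609866$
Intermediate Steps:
$U = -1254$
$486 U - 422 = 486 \left(-1254\right) - 422 = -609444 - 422 = -609866$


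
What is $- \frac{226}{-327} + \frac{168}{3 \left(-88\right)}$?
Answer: $\frac{197}{3597} \approx 0.054768$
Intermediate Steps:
$- \frac{226}{-327} + \frac{168}{3 \left(-88\right)} = \left(-226\right) \left(- \frac{1}{327}\right) + \frac{168}{-264} = \frac{226}{327} + 168 \left(- \frac{1}{264}\right) = \frac{226}{327} - \frac{7}{11} = \frac{197}{3597}$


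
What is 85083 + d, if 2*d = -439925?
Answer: -269759/2 ≈ -1.3488e+5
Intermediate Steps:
d = -439925/2 (d = (½)*(-439925) = -439925/2 ≈ -2.1996e+5)
85083 + d = 85083 - 439925/2 = -269759/2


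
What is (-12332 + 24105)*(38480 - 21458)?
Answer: 200400006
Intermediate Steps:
(-12332 + 24105)*(38480 - 21458) = 11773*17022 = 200400006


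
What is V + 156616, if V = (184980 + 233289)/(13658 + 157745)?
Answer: 26844870517/171403 ≈ 1.5662e+5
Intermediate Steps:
V = 418269/171403 ≈ 2.4403
V + 156616 = 418269/171403 + 156616 = 26844870517/171403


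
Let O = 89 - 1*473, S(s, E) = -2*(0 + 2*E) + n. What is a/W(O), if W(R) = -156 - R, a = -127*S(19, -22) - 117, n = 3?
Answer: -5837/114 ≈ -51.202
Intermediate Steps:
S(s, E) = 3 - 4*E (S(s, E) = -2*(0 + 2*E) + 3 = -4*E + 3 = 3 - 4*E)
O = -384 (O = 89 - 473 = -384)
a = -11674 (a = -127*(3 - 4*(-22)) - 117 = -127*(3 + 88) - 117 = -127*91 - 117 = -11557 - 117 = -11674)
a/W(O) = -11674/(-156 - 1*(-384)) = -11674/(-156 + 384) = -11674/228 = -11674*1/228 = -5837/114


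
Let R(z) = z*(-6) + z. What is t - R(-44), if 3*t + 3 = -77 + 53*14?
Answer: 2/3 ≈ 0.66667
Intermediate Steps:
R(z) = -5*z (R(z) = -6*z + z = -5*z)
t = 662/3 (t = -1 + (-77 + 53*14)/3 = -1 + (-77 + 742)/3 = -1 + (1/3)*665 = -1 + 665/3 = 662/3 ≈ 220.67)
t - R(-44) = 662/3 - (-5)*(-44) = 662/3 - 1*220 = 662/3 - 220 = 2/3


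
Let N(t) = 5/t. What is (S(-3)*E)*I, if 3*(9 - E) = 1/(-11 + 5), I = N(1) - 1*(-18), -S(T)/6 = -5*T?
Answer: -18745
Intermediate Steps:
S(T) = 30*T (S(T) = -(-30)*T = 30*T)
I = 23 (I = 5/1 - 1*(-18) = 5*1 + 18 = 5 + 18 = 23)
E = 163/18 (E = 9 - 1/(3*(-11 + 5)) = 9 - ⅓/(-6) = 9 - ⅓*(-⅙) = 9 + 1/18 = 163/18 ≈ 9.0556)
(S(-3)*E)*I = ((30*(-3))*(163/18))*23 = -90*163/18*23 = -815*23 = -18745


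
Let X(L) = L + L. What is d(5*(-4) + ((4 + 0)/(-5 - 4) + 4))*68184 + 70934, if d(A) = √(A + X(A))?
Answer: 70934 + 45456*I*√111 ≈ 70934.0 + 4.7891e+5*I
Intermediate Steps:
X(L) = 2*L
d(A) = √3*√A (d(A) = √(A + 2*A) = √(3*A) = √3*√A)
d(5*(-4) + ((4 + 0)/(-5 - 4) + 4))*68184 + 70934 = (√3*√(5*(-4) + ((4 + 0)/(-5 - 4) + 4)))*68184 + 70934 = (√3*√(-20 + (4/(-9) + 4)))*68184 + 70934 = (√3*√(-20 + (4*(-⅑) + 4)))*68184 + 70934 = (√3*√(-20 + (-4/9 + 4)))*68184 + 70934 = (√3*√(-20 + 32/9))*68184 + 70934 = (√3*√(-148/9))*68184 + 70934 = (√3*(2*I*√37/3))*68184 + 70934 = (2*I*√111/3)*68184 + 70934 = 45456*I*√111 + 70934 = 70934 + 45456*I*√111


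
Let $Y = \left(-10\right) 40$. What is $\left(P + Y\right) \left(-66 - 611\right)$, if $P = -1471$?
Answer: $1266667$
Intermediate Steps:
$Y = -400$
$\left(P + Y\right) \left(-66 - 611\right) = \left(-1471 - 400\right) \left(-66 - 611\right) = - 1871 \left(-66 - 611\right) = \left(-1871\right) \left(-677\right) = 1266667$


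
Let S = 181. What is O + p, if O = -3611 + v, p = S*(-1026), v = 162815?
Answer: -26502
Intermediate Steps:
p = -185706 (p = 181*(-1026) = -185706)
O = 159204 (O = -3611 + 162815 = 159204)
O + p = 159204 - 185706 = -26502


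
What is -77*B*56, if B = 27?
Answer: -116424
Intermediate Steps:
-77*B*56 = -77*27*56 = -2079*56 = -116424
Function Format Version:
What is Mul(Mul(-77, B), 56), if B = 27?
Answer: -116424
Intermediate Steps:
Mul(Mul(-77, B), 56) = Mul(Mul(-77, 27), 56) = Mul(-2079, 56) = -116424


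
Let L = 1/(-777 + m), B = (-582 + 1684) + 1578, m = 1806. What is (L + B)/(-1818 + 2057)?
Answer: 2757721/245931 ≈ 11.213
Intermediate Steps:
B = 2680 (B = 1102 + 1578 = 2680)
L = 1/1029 (L = 1/(-777 + 1806) = 1/1029 ≈ 0.00097182)
(L + B)/(-1818 + 2057) = (1/1029 + 2680)/(-1818 + 2057) = (2757721/1029)/239 = (2757721/1029)*(1/239) = 2757721/245931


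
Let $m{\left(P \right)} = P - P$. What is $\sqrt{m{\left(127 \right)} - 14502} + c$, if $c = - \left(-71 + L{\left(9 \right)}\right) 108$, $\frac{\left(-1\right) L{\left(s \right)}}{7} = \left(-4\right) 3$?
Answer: $-1404 + i \sqrt{14502} \approx -1404.0 + 120.42 i$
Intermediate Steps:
$L{\left(s \right)} = 84$ ($L{\left(s \right)} = - 7 \left(\left(-4\right) 3\right) = \left(-7\right) \left(-12\right) = 84$)
$m{\left(P \right)} = 0$
$c = -1404$ ($c = - \left(-71 + 84\right) 108 = - 13 \cdot 108 = \left(-1\right) 1404 = -1404$)
$\sqrt{m{\left(127 \right)} - 14502} + c = \sqrt{0 - 14502} - 1404 = \sqrt{-14502} - 1404 = i \sqrt{14502} - 1404 = -1404 + i \sqrt{14502}$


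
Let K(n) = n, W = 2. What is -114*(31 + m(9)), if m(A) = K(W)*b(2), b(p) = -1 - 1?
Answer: -3078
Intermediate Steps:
b(p) = -2
m(A) = -4 (m(A) = 2*(-2) = -4)
-114*(31 + m(9)) = -114*(31 - 4) = -114*27 = -3078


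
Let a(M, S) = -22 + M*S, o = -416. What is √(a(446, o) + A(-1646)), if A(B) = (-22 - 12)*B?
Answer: I*√129594 ≈ 359.99*I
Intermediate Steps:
A(B) = -34*B
√(a(446, o) + A(-1646)) = √((-22 + 446*(-416)) - 34*(-1646)) = √((-22 - 185536) + 55964) = √(-185558 + 55964) = √(-129594) = I*√129594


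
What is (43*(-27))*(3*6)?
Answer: -20898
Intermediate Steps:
(43*(-27))*(3*6) = -1161*18 = -20898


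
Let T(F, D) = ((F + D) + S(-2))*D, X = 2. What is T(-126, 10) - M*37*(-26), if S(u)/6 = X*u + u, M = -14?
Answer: -14988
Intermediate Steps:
S(u) = 18*u (S(u) = 6*(2*u + u) = 6*(3*u) = 18*u)
T(F, D) = D*(-36 + D + F) (T(F, D) = ((F + D) + 18*(-2))*D = ((D + F) - 36)*D = (-36 + D + F)*D = D*(-36 + D + F))
T(-126, 10) - M*37*(-26) = 10*(-36 + 10 - 126) - (-14*37)*(-26) = 10*(-152) - (-518)*(-26) = -1520 - 1*13468 = -1520 - 13468 = -14988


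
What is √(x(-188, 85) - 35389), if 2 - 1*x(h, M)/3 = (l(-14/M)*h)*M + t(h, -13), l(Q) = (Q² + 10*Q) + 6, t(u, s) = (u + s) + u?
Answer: 4*√79368665/85 ≈ 419.24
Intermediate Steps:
t(u, s) = s + 2*u (t(u, s) = (s + u) + u = s + 2*u)
l(Q) = 6 + Q² + 10*Q
x(h, M) = 45 - 6*h - 3*M*h*(6 - 140/M + 196/M²) (x(h, M) = 6 - 3*(((6 + (-14/M)² + 10*(-14/M))*h)*M + (-13 + 2*h)) = 6 - 3*(((6 + 196/M² - 140/M)*h)*M + (-13 + 2*h)) = 6 - 3*(((6 - 140/M + 196/M²)*h)*M + (-13 + 2*h)) = 6 - 3*((h*(6 - 140/M + 196/M²))*M + (-13 + 2*h)) = 6 - 3*(M*h*(6 - 140/M + 196/M²) + (-13 + 2*h)) = 6 - 3*(-13 + 2*h + M*h*(6 - 140/M + 196/M²)) = 6 + (39 - 6*h - 3*M*h*(6 - 140/M + 196/M²)) = 45 - 6*h - 3*M*h*(6 - 140/M + 196/M²))
√(x(-188, 85) - 35389) = √((45 + 414*(-188) - 588*(-188)/85 - 18*85*(-188)) - 35389) = √((45 - 77832 - 588*(-188)*1/85 + 287640) - 35389) = √((45 - 77832 + 110544/85 + 287640) - 35389) = √(17948049/85 - 35389) = √(14939984/85) = 4*√79368665/85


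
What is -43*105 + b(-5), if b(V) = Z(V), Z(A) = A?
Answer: -4520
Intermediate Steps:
b(V) = V
-43*105 + b(-5) = -43*105 - 5 = -4515 - 5 = -4520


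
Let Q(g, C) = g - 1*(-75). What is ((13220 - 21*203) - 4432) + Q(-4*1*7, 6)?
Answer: 4572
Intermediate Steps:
Q(g, C) = 75 + g (Q(g, C) = g + 75 = 75 + g)
((13220 - 21*203) - 4432) + Q(-4*1*7, 6) = ((13220 - 21*203) - 4432) + (75 - 4*1*7) = ((13220 - 4263) - 4432) + (75 - 4*7) = (8957 - 4432) + (75 - 28) = 4525 + 47 = 4572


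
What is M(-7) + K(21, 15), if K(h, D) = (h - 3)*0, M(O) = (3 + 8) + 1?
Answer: 12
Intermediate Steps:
M(O) = 12 (M(O) = 11 + 1 = 12)
K(h, D) = 0 (K(h, D) = (-3 + h)*0 = 0)
M(-7) + K(21, 15) = 12 + 0 = 12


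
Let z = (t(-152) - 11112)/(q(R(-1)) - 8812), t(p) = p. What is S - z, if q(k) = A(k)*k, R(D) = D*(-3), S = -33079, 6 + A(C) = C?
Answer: -291801123/8821 ≈ -33080.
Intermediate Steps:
A(C) = -6 + C
R(D) = -3*D
q(k) = k*(-6 + k) (q(k) = (-6 + k)*k = k*(-6 + k))
z = 11264/8821 (z = (-152 - 11112)/((-3*(-1))*(-6 - 3*(-1)) - 8812) = -11264/(3*(-6 + 3) - 8812) = -11264/(3*(-3) - 8812) = -11264/(-9 - 8812) = -11264/(-8821) = -11264*(-1/8821) = 11264/8821 ≈ 1.2770)
S - z = -33079 - 1*11264/8821 = -33079 - 11264/8821 = -291801123/8821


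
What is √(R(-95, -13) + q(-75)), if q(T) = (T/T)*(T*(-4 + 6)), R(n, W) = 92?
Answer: I*√58 ≈ 7.6158*I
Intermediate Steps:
q(T) = 2*T (q(T) = 1*(T*2) = 1*(2*T) = 2*T)
√(R(-95, -13) + q(-75)) = √(92 + 2*(-75)) = √(92 - 150) = √(-58) = I*√58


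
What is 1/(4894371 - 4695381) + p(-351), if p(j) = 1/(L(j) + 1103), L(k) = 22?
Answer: 4447/4974750 ≈ 0.00089391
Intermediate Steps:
p(j) = 1/1125 (p(j) = 1/(22 + 1103) = 1/1125)
1/(4894371 - 4695381) + p(-351) = 1/(4894371 - 4695381) + 1/1125 = 1/198990 + 1/1125 = 4447/4974750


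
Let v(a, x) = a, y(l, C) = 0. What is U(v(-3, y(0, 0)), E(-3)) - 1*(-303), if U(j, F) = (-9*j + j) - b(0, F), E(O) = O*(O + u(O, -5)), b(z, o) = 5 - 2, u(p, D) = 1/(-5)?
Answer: 324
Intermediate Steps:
u(p, D) = -⅕
b(z, o) = 3
E(O) = O*(-⅕ + O) (E(O) = O*(O - ⅕) = O*(-⅕ + O))
U(j, F) = -3 - 8*j (U(j, F) = (-9*j + j) - 1*3 = -8*j - 3 = -3 - 8*j)
U(v(-3, y(0, 0)), E(-3)) - 1*(-303) = (-3 - 8*(-3)) - 1*(-303) = (-3 + 24) + 303 = 21 + 303 = 324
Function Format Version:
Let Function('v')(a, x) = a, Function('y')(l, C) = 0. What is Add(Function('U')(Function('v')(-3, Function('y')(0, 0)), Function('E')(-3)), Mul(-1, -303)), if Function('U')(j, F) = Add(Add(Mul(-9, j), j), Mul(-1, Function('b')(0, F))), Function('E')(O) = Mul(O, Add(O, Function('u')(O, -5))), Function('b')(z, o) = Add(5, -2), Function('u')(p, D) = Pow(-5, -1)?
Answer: 324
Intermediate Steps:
Function('u')(p, D) = Rational(-1, 5)
Function('b')(z, o) = 3
Function('E')(O) = Mul(O, Add(Rational(-1, 5), O)) (Function('E')(O) = Mul(O, Add(O, Rational(-1, 5))) = Mul(O, Add(Rational(-1, 5), O)))
Function('U')(j, F) = Add(-3, Mul(-8, j)) (Function('U')(j, F) = Add(Add(Mul(-9, j), j), Mul(-1, 3)) = Add(Mul(-8, j), -3) = Add(-3, Mul(-8, j)))
Add(Function('U')(Function('v')(-3, Function('y')(0, 0)), Function('E')(-3)), Mul(-1, -303)) = Add(Add(-3, Mul(-8, -3)), Mul(-1, -303)) = Add(Add(-3, 24), 303) = Add(21, 303) = 324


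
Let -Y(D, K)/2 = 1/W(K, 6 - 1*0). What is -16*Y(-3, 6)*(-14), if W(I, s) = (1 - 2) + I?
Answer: -448/5 ≈ -89.600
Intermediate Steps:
W(I, s) = -1 + I
Y(D, K) = -2/(-1 + K)
-16*Y(-3, 6)*(-14) = -(-32)/(-1 + 6)*(-14) = -(-32)/5*(-14) = -16*(-⅖)*(-14) = (32/5)*(-14) = -448/5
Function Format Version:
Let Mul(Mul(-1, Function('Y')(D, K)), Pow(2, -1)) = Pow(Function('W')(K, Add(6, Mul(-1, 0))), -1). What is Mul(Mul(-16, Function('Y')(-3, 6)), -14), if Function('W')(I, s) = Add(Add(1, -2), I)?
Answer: Rational(-448, 5) ≈ -89.600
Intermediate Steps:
Function('W')(I, s) = Add(-1, I)
Function('Y')(D, K) = Mul(-2, Pow(Add(-1, K), -1))
Mul(Mul(-16, Function('Y')(-3, 6)), -14) = Mul(Mul(-16, Mul(-2, Pow(Add(-1, 6), -1))), -14) = Mul(Mul(-16, Mul(-2, Pow(5, -1))), -14) = Mul(Mul(-16, Mul(-2, Rational(1, 5))), -14) = Mul(Mul(-16, Rational(-2, 5)), -14) = Mul(Rational(32, 5), -14) = Rational(-448, 5)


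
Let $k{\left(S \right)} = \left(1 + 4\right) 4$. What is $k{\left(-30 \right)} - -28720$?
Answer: $28740$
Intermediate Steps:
$k{\left(S \right)} = 20$ ($k{\left(S \right)} = 5 \cdot 4 = 20$)
$k{\left(-30 \right)} - -28720 = 20 - -28720 = 20 + 28720 = 28740$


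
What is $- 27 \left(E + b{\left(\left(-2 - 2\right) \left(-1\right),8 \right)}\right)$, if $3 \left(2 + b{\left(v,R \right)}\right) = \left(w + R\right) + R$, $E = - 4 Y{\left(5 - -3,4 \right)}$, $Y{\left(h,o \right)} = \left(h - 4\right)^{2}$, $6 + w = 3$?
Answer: $1665$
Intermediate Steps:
$w = -3$ ($w = -6 + 3 = -3$)
$Y{\left(h,o \right)} = \left(-4 + h\right)^{2}$
$E = -64$ ($E = - 4 \left(-4 + \left(5 - -3\right)\right)^{2} = - 4 \left(-4 + \left(5 + 3\right)\right)^{2} = - 4 \left(-4 + 8\right)^{2} = - 4 \cdot 4^{2} = \left(-4\right) 16 = -64$)
$b{\left(v,R \right)} = -3 + \frac{2 R}{3}$ ($b{\left(v,R \right)} = -2 + \frac{\left(-3 + R\right) + R}{3} = -2 + \frac{-3 + 2 R}{3} = -2 + \left(-1 + \frac{2 R}{3}\right) = -3 + \frac{2 R}{3}$)
$- 27 \left(E + b{\left(\left(-2 - 2\right) \left(-1\right),8 \right)}\right) = - 27 \left(-64 + \left(-3 + \frac{2}{3} \cdot 8\right)\right) = - 27 \left(-64 + \left(-3 + \frac{16}{3}\right)\right) = - 27 \left(-64 + \frac{7}{3}\right) = \left(-27\right) \left(- \frac{185}{3}\right) = 1665$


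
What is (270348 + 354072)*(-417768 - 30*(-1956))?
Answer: -224221728960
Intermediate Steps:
(270348 + 354072)*(-417768 - 30*(-1956)) = 624420*(-417768 + 58680) = 624420*(-359088) = -224221728960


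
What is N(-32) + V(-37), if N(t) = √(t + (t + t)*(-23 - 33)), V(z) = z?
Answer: -37 + 4*√222 ≈ 22.599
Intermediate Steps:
N(t) = √111*√(-t) (N(t) = √(t + (2*t)*(-56)) = √(t - 112*t) = √(-111*t) = √111*√(-t))
N(-32) + V(-37) = √111*√(-1*(-32)) - 37 = √111*√32 - 37 = √111*(4*√2) - 37 = 4*√222 - 37 = -37 + 4*√222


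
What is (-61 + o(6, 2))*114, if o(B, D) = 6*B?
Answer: -2850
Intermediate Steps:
(-61 + o(6, 2))*114 = (-61 + 6*6)*114 = (-61 + 36)*114 = -25*114 = -2850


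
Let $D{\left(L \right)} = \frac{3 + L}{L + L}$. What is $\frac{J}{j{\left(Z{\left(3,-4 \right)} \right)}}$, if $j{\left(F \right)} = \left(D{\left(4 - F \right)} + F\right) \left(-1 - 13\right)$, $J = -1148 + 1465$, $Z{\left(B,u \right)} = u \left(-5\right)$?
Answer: $- \frac{5072}{4571} \approx -1.1096$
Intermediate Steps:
$D{\left(L \right)} = \frac{3 + L}{2 L}$
$Z{\left(B,u \right)} = - 5 u$
$J = 317$
$j{\left(F \right)} = - 14 F - \frac{7 \left(7 - F\right)}{4 - F}$ ($j{\left(F \right)} = \left(\frac{3 - \left(-4 + F\right)}{2 \left(4 - F\right)} + F\right) \left(-1 - 13\right) = \left(\frac{7 - F}{2 \left(4 - F\right)} + F\right) \left(-14\right) = \left(F + \frac{7 - F}{2 \left(4 - F\right)}\right) \left(-14\right) = - 14 F - \frac{7 \left(7 - F\right)}{4 - F}$)
$\frac{J}{j{\left(Z{\left(3,-4 \right)} \right)}} = \frac{317}{7 \frac{1}{-4 - -20} \left(7 - 2 \left(\left(-5\right) \left(-4\right)\right)^{2} + 7 \left(\left(-5\right) \left(-4\right)\right)\right)} = \frac{317}{7 \frac{1}{-4 + 20} \left(7 - 2 \cdot 20^{2} + 7 \cdot 20\right)} = \frac{317}{7 \cdot \frac{1}{16} \left(7 - 800 + 140\right)} = \frac{317}{7 \cdot \frac{1}{16} \left(-653\right)} = \frac{317}{- \frac{4571}{16}} = 317 \left(- \frac{16}{4571}\right) = - \frac{5072}{4571}$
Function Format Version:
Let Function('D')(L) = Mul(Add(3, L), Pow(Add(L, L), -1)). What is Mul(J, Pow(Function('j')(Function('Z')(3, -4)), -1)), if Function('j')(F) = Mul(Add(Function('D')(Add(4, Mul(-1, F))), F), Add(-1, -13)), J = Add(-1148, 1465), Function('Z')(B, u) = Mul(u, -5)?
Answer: Rational(-5072, 4571) ≈ -1.1096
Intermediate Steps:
Function('D')(L) = Mul(Rational(1, 2), Pow(L, -1), Add(3, L)) (Function('D')(L) = Mul(Add(3, L), Pow(Mul(2, L), -1)) = Mul(Add(3, L), Mul(Rational(1, 2), Pow(L, -1))) = Mul(Rational(1, 2), Pow(L, -1), Add(3, L)))
Function('Z')(B, u) = Mul(-5, u)
J = 317
Function('j')(F) = Add(Mul(-14, F), Mul(-7, Pow(Add(4, Mul(-1, F)), -1), Add(7, Mul(-1, F)))) (Function('j')(F) = Mul(Add(Mul(Rational(1, 2), Pow(Add(4, Mul(-1, F)), -1), Add(3, Add(4, Mul(-1, F)))), F), Add(-1, -13)) = Mul(Add(Mul(Rational(1, 2), Pow(Add(4, Mul(-1, F)), -1), Add(7, Mul(-1, F))), F), -14) = Mul(Add(F, Mul(Rational(1, 2), Pow(Add(4, Mul(-1, F)), -1), Add(7, Mul(-1, F)))), -14) = Add(Mul(-14, F), Mul(-7, Pow(Add(4, Mul(-1, F)), -1), Add(7, Mul(-1, F)))))
Mul(J, Pow(Function('j')(Function('Z')(3, -4)), -1)) = Mul(317, Pow(Mul(7, Pow(Add(-4, Mul(-5, -4)), -1), Add(7, Mul(-2, Pow(Mul(-5, -4), 2)), Mul(7, Mul(-5, -4)))), -1)) = Mul(317, Pow(Mul(7, Pow(Add(-4, 20), -1), Add(7, Mul(-2, Pow(20, 2)), Mul(7, 20))), -1)) = Mul(317, Pow(Mul(7, Pow(16, -1), Add(7, Mul(-2, 400), 140)), -1)) = Mul(317, Pow(Mul(7, Rational(1, 16), Add(7, -800, 140)), -1)) = Mul(317, Pow(Mul(7, Rational(1, 16), -653), -1)) = Mul(317, Pow(Rational(-4571, 16), -1)) = Mul(317, Rational(-16, 4571)) = Rational(-5072, 4571)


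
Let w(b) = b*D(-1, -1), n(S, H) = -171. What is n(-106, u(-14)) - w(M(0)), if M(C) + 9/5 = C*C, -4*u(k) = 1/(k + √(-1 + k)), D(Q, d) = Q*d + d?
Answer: -171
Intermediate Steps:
D(Q, d) = d + Q*d
u(k) = -1/(4*(k + √(-1 + k)))
M(C) = -9/5 + C² (M(C) = -9/5 + C*C = -9/5 + C²)
w(b) = 0 (w(b) = b*(-(1 - 1)) = b*(-1*0) = b*0 = 0)
n(-106, u(-14)) - w(M(0)) = -171 - 1*0 = -171 + 0 = -171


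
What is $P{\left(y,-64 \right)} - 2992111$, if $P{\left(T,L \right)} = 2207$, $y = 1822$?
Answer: $-2989904$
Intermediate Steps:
$P{\left(y,-64 \right)} - 2992111 = 2207 - 2992111 = -2989904$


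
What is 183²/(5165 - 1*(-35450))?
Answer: 33489/40615 ≈ 0.82455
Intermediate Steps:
183²/(5165 - 1*(-35450)) = 33489/(5165 + 35450) = 33489/40615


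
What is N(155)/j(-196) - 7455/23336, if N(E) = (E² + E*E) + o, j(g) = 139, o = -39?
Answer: 1119348451/3243704 ≈ 345.08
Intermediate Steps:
N(E) = -39 + 2*E² (N(E) = (E² + E*E) - 39 = (E² + E²) - 39 = 2*E² - 39 = -39 + 2*E²)
N(155)/j(-196) - 7455/23336 = (-39 + 2*155²)/139 - 7455/23336 = (-39 + 2*24025)*(1/139) - 7455*1/23336 = (-39 + 48050)*(1/139) - 7455/23336 = 48011*(1/139) - 7455/23336 = 48011/139 - 7455/23336 = 1119348451/3243704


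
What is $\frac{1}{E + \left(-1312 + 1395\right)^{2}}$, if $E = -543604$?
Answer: $- \frac{1}{536715} \approx -1.8632 \cdot 10^{-6}$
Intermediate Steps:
$\frac{1}{E + \left(-1312 + 1395\right)^{2}} = \frac{1}{-543604 + \left(-1312 + 1395\right)^{2}} = \frac{1}{-543604 + 83^{2}} = \frac{1}{-543604 + 6889} = \frac{1}{-536715} = - \frac{1}{536715}$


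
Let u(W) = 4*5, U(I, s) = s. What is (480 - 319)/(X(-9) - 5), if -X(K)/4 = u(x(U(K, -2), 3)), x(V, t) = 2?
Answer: -161/85 ≈ -1.8941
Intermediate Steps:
u(W) = 20
X(K) = -80 (X(K) = -4*20 = -80)
(480 - 319)/(X(-9) - 5) = (480 - 319)/(-80 - 5) = 161/(-85) = 161*(-1/85) = -161/85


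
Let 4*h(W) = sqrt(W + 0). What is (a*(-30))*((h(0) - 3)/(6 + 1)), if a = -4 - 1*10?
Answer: -180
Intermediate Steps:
h(W) = sqrt(W)/4 (h(W) = sqrt(W + 0)/4 = sqrt(W)/4)
a = -14 (a = -4 - 10 = -14)
(a*(-30))*((h(0) - 3)/(6 + 1)) = (-14*(-30))*((sqrt(0)/4 - 3)/(6 + 1)) = 420*(((1/4)*0 - 3)/7) = 420*((0 - 3)/7) = 420*((1/7)*(-3)) = 420*(-3/7) = -180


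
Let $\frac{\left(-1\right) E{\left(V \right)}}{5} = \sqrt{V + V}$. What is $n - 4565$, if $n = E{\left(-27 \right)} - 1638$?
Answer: $-6203 - 15 i \sqrt{6} \approx -6203.0 - 36.742 i$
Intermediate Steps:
$E{\left(V \right)} = - 5 \sqrt{2} \sqrt{V}$ ($E{\left(V \right)} = - 5 \sqrt{V + V} = - 5 \sqrt{2 V} = - 5 \sqrt{2} \sqrt{V}$)
$n = -1638 - 15 i \sqrt{6}$ ($n = - 5 \sqrt{2} \sqrt{-27} - 1638 = - 5 \sqrt{2} \cdot 3 i \sqrt{3} - 1638 = - 15 i \sqrt{6} - 1638 = -1638 - 15 i \sqrt{6} \approx -1638.0 - 36.742 i$)
$n - 4565 = \left(-1638 - 15 i \sqrt{6}\right) - 4565 = -6203 - 15 i \sqrt{6}$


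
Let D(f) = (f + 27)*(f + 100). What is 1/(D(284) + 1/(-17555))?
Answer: 17555/2096488319 ≈ 8.3735e-6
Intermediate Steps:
D(f) = (27 + f)*(100 + f)
1/(D(284) + 1/(-17555)) = 1/((2700 + 284**2 + 127*284) + 1/(-17555)) = 1/((2700 + 80656 + 36068) - 1/17555) = 1/(119424 - 1/17555) = 1/(2096488319/17555) = 17555/2096488319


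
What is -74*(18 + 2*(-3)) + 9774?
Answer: 8886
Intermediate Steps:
-74*(18 + 2*(-3)) + 9774 = -74*(18 - 6) + 9774 = -74*12 + 9774 = -888 + 9774 = 8886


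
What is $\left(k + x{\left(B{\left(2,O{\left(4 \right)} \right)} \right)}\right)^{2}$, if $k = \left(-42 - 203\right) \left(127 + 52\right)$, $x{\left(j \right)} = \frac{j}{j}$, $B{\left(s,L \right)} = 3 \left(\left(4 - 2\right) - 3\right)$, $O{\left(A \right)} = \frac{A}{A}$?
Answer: $1923173316$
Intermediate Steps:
$O{\left(A \right)} = 1$
$B{\left(s,L \right)} = -3$ ($B{\left(s,L \right)} = 3 \left(2 - 3\right) = 3 \left(-1\right) = -3$)
$x{\left(j \right)} = 1$
$k = -43855$ ($k = \left(-245\right) 179 = -43855$)
$\left(k + x{\left(B{\left(2,O{\left(4 \right)} \right)} \right)}\right)^{2} = \left(-43855 + 1\right)^{2} = \left(-43854\right)^{2} = 1923173316$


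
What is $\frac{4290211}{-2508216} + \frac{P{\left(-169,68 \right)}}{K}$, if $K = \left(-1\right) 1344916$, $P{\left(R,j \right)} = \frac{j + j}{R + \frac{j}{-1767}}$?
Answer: $- \frac{430859631806295581}{251896561779879624} \approx -1.7105$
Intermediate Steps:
$P{\left(R,j \right)} = \frac{2 j}{R - \frac{j}{1767}}$ ($P{\left(R,j \right)} = \frac{2 j}{R + j \left(- \frac{1}{1767}\right)} = \frac{2 j}{R - \frac{j}{1767}}$)
$K = -1344916$
$\frac{4290211}{-2508216} + \frac{P{\left(-169,68 \right)}}{K} = \frac{4290211}{-2508216} + \frac{3534 \cdot 68 \frac{1}{\left(-1\right) 68 + 1767 \left(-169\right)}}{-1344916} = 4290211 \left(- \frac{1}{2508216}\right) + 3534 \cdot 68 \frac{1}{-68 - 298623} \left(- \frac{1}{1344916}\right) = - \frac{4290211}{2508216} + 3534 \cdot 68 \frac{1}{-298691} \left(- \frac{1}{1344916}\right) = - \frac{4290211}{2508216} + 3534 \cdot 68 \left(- \frac{1}{298691}\right) \left(- \frac{1}{1344916}\right) = - \frac{4290211}{2508216} - - \frac{60078}{100428576239} = - \frac{4290211}{2508216} + \frac{60078}{100428576239} = - \frac{430859631806295581}{251896561779879624}$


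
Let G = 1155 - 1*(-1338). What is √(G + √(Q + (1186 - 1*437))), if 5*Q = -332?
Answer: √(62325 + 5*√17065)/5 ≈ 50.191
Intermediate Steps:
Q = -332/5 (Q = (⅕)*(-332) = -332/5 ≈ -66.400)
G = 2493 (G = 1155 + 1338 = 2493)
√(G + √(Q + (1186 - 1*437))) = √(2493 + √(-332/5 + (1186 - 1*437))) = √(2493 + √(-332/5 + (1186 - 437))) = √(2493 + √(-332/5 + 749)) = √(2493 + √(3413/5)) = √(2493 + √17065/5)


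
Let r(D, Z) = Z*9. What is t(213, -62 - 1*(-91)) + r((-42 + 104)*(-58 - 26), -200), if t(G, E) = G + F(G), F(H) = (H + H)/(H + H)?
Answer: -1586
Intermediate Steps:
F(H) = 1 (F(H) = (2*H)/((2*H)) = (2*H)*(1/(2*H)) = 1)
t(G, E) = 1 + G (t(G, E) = G + 1 = 1 + G)
r(D, Z) = 9*Z
t(213, -62 - 1*(-91)) + r((-42 + 104)*(-58 - 26), -200) = (1 + 213) + 9*(-200) = 214 - 1800 = -1586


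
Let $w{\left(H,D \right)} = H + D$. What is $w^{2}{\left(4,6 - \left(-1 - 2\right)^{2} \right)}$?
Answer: $1$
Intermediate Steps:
$w{\left(H,D \right)} = D + H$
$w^{2}{\left(4,6 - \left(-1 - 2\right)^{2} \right)} = \left(\left(6 - \left(-1 - 2\right)^{2}\right) + 4\right)^{2} = \left(\left(6 - \left(-3\right)^{2}\right) + 4\right)^{2} = \left(\left(6 - 9\right) + 4\right)^{2} = \left(-3 + 4\right)^{2} = 1^{2} = 1$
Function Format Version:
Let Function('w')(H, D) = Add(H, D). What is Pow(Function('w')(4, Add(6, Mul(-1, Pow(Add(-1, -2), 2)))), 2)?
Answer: 1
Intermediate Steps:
Function('w')(H, D) = Add(D, H)
Pow(Function('w')(4, Add(6, Mul(-1, Pow(Add(-1, -2), 2)))), 2) = Pow(Add(Add(6, Mul(-1, Pow(Add(-1, -2), 2))), 4), 2) = Pow(Add(Add(6, Mul(-1, Pow(-3, 2))), 4), 2) = Pow(Add(Add(6, Mul(-1, 9)), 4), 2) = Pow(Add(Add(6, -9), 4), 2) = Pow(Add(-3, 4), 2) = Pow(1, 2) = 1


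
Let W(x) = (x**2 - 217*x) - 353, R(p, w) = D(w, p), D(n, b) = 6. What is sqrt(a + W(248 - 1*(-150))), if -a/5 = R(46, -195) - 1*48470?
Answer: sqrt(314005) ≈ 560.36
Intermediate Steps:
R(p, w) = 6
W(x) = -353 + x**2 - 217*x
a = 242320 (a = -5*(6 - 1*48470) = -5*(6 - 48470) = -5*(-48464) = 242320)
sqrt(a + W(248 - 1*(-150))) = sqrt(242320 + (-353 + (248 - 1*(-150))**2 - 217*(248 - 1*(-150)))) = sqrt(242320 + (-353 + (248 + 150)**2 - 217*(248 + 150))) = sqrt(242320 + (-353 + 398**2 - 217*398)) = sqrt(242320 + (-353 + 158404 - 86366)) = sqrt(242320 + 71685) = sqrt(314005)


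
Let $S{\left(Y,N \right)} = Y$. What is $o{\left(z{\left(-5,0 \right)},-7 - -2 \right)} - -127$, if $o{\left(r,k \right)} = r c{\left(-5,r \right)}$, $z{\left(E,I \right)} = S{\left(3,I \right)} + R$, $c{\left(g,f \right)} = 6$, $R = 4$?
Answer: $169$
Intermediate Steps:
$z{\left(E,I \right)} = 7$ ($z{\left(E,I \right)} = 3 + 4 = 7$)
$o{\left(r,k \right)} = 6 r$ ($o{\left(r,k \right)} = r 6 = 6 r$)
$o{\left(z{\left(-5,0 \right)},-7 - -2 \right)} - -127 = 6 \cdot 7 - -127 = 42 + 127 = 169$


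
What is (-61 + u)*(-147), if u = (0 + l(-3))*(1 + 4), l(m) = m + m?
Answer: 13377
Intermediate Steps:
l(m) = 2*m
u = -30 (u = (0 + 2*(-3))*(1 + 4) = (0 - 6)*5 = -6*5 = -30)
(-61 + u)*(-147) = (-61 - 30)*(-147) = -91*(-147) = 13377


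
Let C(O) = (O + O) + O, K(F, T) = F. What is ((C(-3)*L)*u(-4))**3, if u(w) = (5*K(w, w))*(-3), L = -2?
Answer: 1259712000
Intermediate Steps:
C(O) = 3*O (C(O) = 2*O + O = 3*O)
u(w) = -15*w (u(w) = (5*w)*(-3) = -15*w)
((C(-3)*L)*u(-4))**3 = (((3*(-3))*(-2))*(-15*(-4)))**3 = (-9*(-2)*60)**3 = (18*60)**3 = 1080**3 = 1259712000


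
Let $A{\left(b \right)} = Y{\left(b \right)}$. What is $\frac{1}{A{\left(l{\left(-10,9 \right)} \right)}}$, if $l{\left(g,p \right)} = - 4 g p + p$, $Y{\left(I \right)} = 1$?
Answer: $1$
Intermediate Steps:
$l{\left(g,p \right)} = p - 4 g p$ ($l{\left(g,p \right)} = - 4 g p + p = p - 4 g p$)
$A{\left(b \right)} = 1$
$\frac{1}{A{\left(l{\left(-10,9 \right)} \right)}} = 1^{-1} = 1$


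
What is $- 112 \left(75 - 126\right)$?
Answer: $5712$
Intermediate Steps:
$- 112 \left(75 - 126\right) = \left(-112\right) \left(-51\right) = 5712$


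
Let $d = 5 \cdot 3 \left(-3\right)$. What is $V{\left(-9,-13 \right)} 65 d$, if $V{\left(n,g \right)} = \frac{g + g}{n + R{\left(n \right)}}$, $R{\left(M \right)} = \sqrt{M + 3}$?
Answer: $- \frac{228150}{29} - \frac{25350 i \sqrt{6}}{29} \approx -7867.2 - 2141.2 i$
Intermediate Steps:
$R{\left(M \right)} = \sqrt{3 + M}$
$d = -45$ ($d = 15 \left(-3\right) = -45$)
$V{\left(n,g \right)} = \frac{2 g}{n + \sqrt{3 + n}}$ ($V{\left(n,g \right)} = \frac{g + g}{n + \sqrt{3 + n}} = \frac{2 g}{n + \sqrt{3 + n}}$)
$V{\left(-9,-13 \right)} 65 d = 2 \left(-13\right) \frac{1}{-9 + \sqrt{3 - 9}} \cdot 65 \left(-45\right) = 2 \left(-13\right) \frac{1}{-9 + \sqrt{-6}} \cdot 65 \left(-45\right) = 2 \left(-13\right) \frac{1}{-9 + i \sqrt{6}} \cdot 65 \left(-45\right) = - \frac{26}{-9 + i \sqrt{6}} \cdot 65 \left(-45\right) = - \frac{1690}{-9 + i \sqrt{6}} \left(-45\right) = \frac{76050}{-9 + i \sqrt{6}}$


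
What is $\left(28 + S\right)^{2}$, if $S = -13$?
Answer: $225$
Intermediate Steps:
$\left(28 + S\right)^{2} = \left(28 - 13\right)^{2} = 15^{2} = 225$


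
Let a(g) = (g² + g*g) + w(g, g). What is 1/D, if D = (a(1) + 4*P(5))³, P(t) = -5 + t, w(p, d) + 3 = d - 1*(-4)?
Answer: 1/64 ≈ 0.015625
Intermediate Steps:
w(p, d) = 1 + d (w(p, d) = -3 + (d - 1*(-4)) = -3 + (d + 4) = -3 + (4 + d) = 1 + d)
a(g) = 1 + g + 2*g² (a(g) = (g² + g*g) + (1 + g) = (g² + g²) + (1 + g) = 2*g² + (1 + g) = 1 + g + 2*g²)
D = 64 (D = ((1 + 1 + 2*1²) + 4*(-5 + 5))³ = ((1 + 1 + 2*1) + 4*0)³ = ((1 + 1 + 2) + 0)³ = (4 + 0)³ = 4³ = 64)
1/D = 1/64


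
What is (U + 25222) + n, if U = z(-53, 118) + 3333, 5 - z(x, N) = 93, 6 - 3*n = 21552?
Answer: 21285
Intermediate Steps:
n = -7182 (n = 2 - ⅓*21552 = 2 - 7184 = -7182)
z(x, N) = -88 (z(x, N) = 5 - 1*93 = 5 - 93 = -88)
U = 3245 (U = -88 + 3333 = 3245)
(U + 25222) + n = (3245 + 25222) - 7182 = 28467 - 7182 = 21285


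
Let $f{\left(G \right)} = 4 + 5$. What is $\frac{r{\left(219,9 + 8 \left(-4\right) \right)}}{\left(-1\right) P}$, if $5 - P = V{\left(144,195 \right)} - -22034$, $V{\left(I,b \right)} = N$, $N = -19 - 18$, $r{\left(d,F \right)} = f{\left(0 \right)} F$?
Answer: $- \frac{207}{21992} \approx -0.0094125$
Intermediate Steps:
$f{\left(G \right)} = 9$
$r{\left(d,F \right)} = 9 F$
$N = -37$ ($N = -19 - 18 = -37$)
$V{\left(I,b \right)} = -37$
$P = -21992$ ($P = 5 - \left(-37 - -22034\right) = 5 - \left(-37 + 22034\right) = 5 - 21997 = -21992$)
$\frac{r{\left(219,9 + 8 \left(-4\right) \right)}}{\left(-1\right) P} = \frac{9 \left(9 + 8 \left(-4\right)\right)}{\left(-1\right) \left(-21992\right)} = \frac{9 \left(9 - 32\right)}{21992} = 9 \left(-23\right) \frac{1}{21992} = \left(-207\right) \frac{1}{21992} = - \frac{207}{21992}$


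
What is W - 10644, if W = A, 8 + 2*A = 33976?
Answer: 6340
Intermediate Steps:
A = 16984 (A = -4 + (½)*33976 = -4 + 16988 = 16984)
W = 16984
W - 10644 = 16984 - 10644 = 6340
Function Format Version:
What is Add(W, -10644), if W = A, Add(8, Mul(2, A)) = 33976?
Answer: 6340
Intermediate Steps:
A = 16984 (A = Add(-4, Mul(Rational(1, 2), 33976)) = Add(-4, 16988) = 16984)
W = 16984
Add(W, -10644) = Add(16984, -10644) = 6340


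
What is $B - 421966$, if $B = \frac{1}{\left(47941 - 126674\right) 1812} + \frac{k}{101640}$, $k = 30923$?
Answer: $- \frac{509888890261739981}{1208365740120} \approx -4.2197 \cdot 10^{5}$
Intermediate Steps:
$B = \frac{367633735939}{1208365740120}$ ($B = \frac{1}{\left(47941 - 126674\right) 1812} + \frac{30923}{101640} = \frac{1}{-78733} \cdot \frac{1}{1812} + 30923 \cdot \frac{1}{101640} = \left(- \frac{1}{78733}\right) \frac{1}{1812} + \frac{30923}{101640} = - \frac{1}{142664196} + \frac{30923}{101640} = \frac{367633735939}{1208365740120} \approx 0.30424$)
$B - 421966 = \frac{367633735939}{1208365740120} - 421966 = - \frac{509888890261739981}{1208365740120}$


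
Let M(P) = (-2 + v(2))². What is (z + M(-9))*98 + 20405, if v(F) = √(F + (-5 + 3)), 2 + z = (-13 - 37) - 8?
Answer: 14917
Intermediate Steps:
z = -60 (z = -2 + ((-13 - 37) - 8) = -2 + (-50 - 8) = -2 - 58 = -60)
v(F) = √(-2 + F) (v(F) = √(F - 2) = √(-2 + F))
M(P) = 4 (M(P) = (-2 + √(-2 + 2))² = (-2 + √0)² = (-2 + 0)² = (-2)² = 4)
(z + M(-9))*98 + 20405 = (-60 + 4)*98 + 20405 = -56*98 + 20405 = -5488 + 20405 = 14917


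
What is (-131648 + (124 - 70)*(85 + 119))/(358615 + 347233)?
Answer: -15079/88231 ≈ -0.17090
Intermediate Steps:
(-131648 + (124 - 70)*(85 + 119))/(358615 + 347233) = (-131648 + 54*204)/705848 = (-131648 + 11016)*(1/705848) = -120632*1/705848 = -15079/88231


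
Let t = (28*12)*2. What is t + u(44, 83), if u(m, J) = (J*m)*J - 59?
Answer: 303729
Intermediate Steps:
u(m, J) = -59 + m*J**2 (u(m, J) = m*J**2 - 59 = -59 + m*J**2)
t = 672 (t = 336*2 = 672)
t + u(44, 83) = 672 + (-59 + 44*83**2) = 672 + (-59 + 44*6889) = 672 + (-59 + 303116) = 672 + 303057 = 303729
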